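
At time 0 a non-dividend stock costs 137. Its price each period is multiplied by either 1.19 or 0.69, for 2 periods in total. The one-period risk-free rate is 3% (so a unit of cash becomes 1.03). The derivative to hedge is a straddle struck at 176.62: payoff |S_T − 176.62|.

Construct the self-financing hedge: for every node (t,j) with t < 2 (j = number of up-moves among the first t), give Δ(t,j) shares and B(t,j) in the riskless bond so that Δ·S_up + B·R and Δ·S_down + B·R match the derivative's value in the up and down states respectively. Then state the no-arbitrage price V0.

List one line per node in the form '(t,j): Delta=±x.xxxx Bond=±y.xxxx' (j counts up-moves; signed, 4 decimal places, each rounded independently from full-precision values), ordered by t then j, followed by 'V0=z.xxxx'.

(0,0): Delta=-0.6649 Bond=135.7249
(1,0): Delta=-1.0000 Bond=171.4757
(1,1): Delta=-0.5734 Bond=124.8888
V0=44.6366

Since d<R<u, set p* = (R−d)/(u−d) = 0.6800; price each node as the discounted p*-expectation of its children.
Terminal values V(2,·): V(2,0)=111.3943, V(2,1)=64.1293, V(2,2)=17.3857
(1,0): S=94.5300. Δ = (V_up−V_dn)/(S_up−S_dn) = (64.1293−111.3943)/(112.4907−65.2257) = -1.0000. V = [p*·64.1293 + (1−p*)·111.3943]/1.03 = 76.9457. B = V − Δ·S = 171.4757.
(1,1): S=163.0300. Δ = (V_up−V_dn)/(S_up−S_dn) = (17.3857−64.1293)/(194.0057−112.4907) = -0.5734. V = [p*·17.3857 + (1−p*)·64.1293]/1.03 = 31.4016. B = V − Δ·S = 124.8888.
(0,0): S=137.0000. Δ = (V_up−V_dn)/(S_up−S_dn) = (31.4016−76.9457)/(163.0300−94.5300) = -0.6649. V = [p*·31.4016 + (1−p*)·76.9457]/1.03 = 44.6366. B = V − Δ·S = 135.7249.
Each (Δ,B) replicates both successor values, so the strategy is self-financing and V0 is arbitrage-free.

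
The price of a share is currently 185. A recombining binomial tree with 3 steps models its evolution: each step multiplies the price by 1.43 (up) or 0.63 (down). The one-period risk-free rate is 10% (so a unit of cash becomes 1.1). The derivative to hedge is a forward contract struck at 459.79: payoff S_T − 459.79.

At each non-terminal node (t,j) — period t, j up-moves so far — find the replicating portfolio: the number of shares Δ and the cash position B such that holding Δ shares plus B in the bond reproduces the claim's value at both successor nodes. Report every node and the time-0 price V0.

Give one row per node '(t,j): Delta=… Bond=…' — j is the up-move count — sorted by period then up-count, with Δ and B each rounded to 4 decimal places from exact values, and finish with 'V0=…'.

(0,0): Delta=1.0000 Bond=-345.4470
(1,0): Delta=1.0000 Bond=-379.9917
(1,1): Delta=1.0000 Bond=-379.9917
(2,0): Delta=1.0000 Bond=-417.9909
(2,1): Delta=1.0000 Bond=-417.9909
(2,2): Delta=1.0000 Bond=-417.9909
V0=-160.4470

The replicating-portfolio and risk-neutral prices coincide; use p* = (1.1−0.63)/(1.43−0.63) = 0.5875 for the latter.
Terminal values V(3,·): V(3,0)=-413.5313, V(3,1)=-354.7901, V(3,2)=-221.4569, V(3,3)=81.1883
  t=2,j=0: stock 73.4265 → up 104.9999 (V=-354.7901), down 46.2587 (V=-413.5313). Price -344.5644; hedge Δ=1.0000, bond B=-417.9909.
  t=2,j=1: stock 166.6665 → up 238.3331 (V=-221.4569), down 104.9999 (V=-354.7901). Price -251.3244; hedge Δ=1.0000, bond B=-417.9909.
  t=2,j=2: stock 378.3065 → up 540.9783 (V=81.1883), down 238.3331 (V=-221.4569). Price -39.6844; hedge Δ=1.0000, bond B=-417.9909.
  t=1,j=0: stock 116.5500 → up 166.6665 (V=-251.3244), down 73.4265 (V=-344.5644). Price -263.4417; hedge Δ=1.0000, bond B=-379.9917.
  t=1,j=1: stock 264.5500 → up 378.3065 (V=-39.6844), down 166.6665 (V=-251.3244). Price -115.4417; hedge Δ=1.0000, bond B=-379.9917.
  t=0,j=0: stock 185.0000 → up 264.5500 (V=-115.4417), down 116.5500 (V=-263.4417). Price -160.4470; hedge Δ=1.0000, bond B=-345.4470.
Self-financing check: at every node Δ·S+B equals the discounted successor values.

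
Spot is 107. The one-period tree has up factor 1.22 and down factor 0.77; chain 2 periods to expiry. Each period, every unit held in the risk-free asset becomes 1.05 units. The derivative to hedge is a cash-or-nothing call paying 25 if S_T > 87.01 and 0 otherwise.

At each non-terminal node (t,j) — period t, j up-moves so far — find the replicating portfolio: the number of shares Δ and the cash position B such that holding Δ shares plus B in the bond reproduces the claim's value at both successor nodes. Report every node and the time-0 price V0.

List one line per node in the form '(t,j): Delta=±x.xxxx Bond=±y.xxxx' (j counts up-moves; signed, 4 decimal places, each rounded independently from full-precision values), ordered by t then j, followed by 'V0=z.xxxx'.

Under the risk-neutral measure, an up-move has probability p* = (R−d)/(u−d) = 0.6222 and values discount at R = 1.05.
Payoff layer (t=2): V(2,0)=0.0000, V(2,1)=25.0000, V(2,2)=25.0000
(1,0): S=82.3900. Δ = (V_up−V_dn)/(S_up−S_dn) = (25.0000−0.0000)/(100.5158−63.4403) = 0.6743. V = [p*·25.0000 + (1−p*)·0.0000]/1.05 = 14.8148. B = V − Δ·S = -40.7407.
(1,1): S=130.5400. Δ = (V_up−V_dn)/(S_up−S_dn) = (25.0000−25.0000)/(159.2588−100.5158) = 0.0000. V = [p*·25.0000 + (1−p*)·25.0000]/1.05 = 23.8095. B = V − Δ·S = 23.8095.
(0,0): S=107.0000. Δ = (V_up−V_dn)/(S_up−S_dn) = (23.8095−14.8148)/(130.5400−82.3900) = 0.1868. V = [p*·23.8095 + (1−p*)·14.8148]/1.05 = 19.4395. B = V − Δ·S = -0.5487.
Each (Δ,B) replicates both successor values, so the strategy is self-financing and V0 is arbitrage-free.

(0,0): Delta=0.1868 Bond=-0.5487
(1,0): Delta=0.6743 Bond=-40.7407
(1,1): Delta=0.0000 Bond=23.8095
V0=19.4395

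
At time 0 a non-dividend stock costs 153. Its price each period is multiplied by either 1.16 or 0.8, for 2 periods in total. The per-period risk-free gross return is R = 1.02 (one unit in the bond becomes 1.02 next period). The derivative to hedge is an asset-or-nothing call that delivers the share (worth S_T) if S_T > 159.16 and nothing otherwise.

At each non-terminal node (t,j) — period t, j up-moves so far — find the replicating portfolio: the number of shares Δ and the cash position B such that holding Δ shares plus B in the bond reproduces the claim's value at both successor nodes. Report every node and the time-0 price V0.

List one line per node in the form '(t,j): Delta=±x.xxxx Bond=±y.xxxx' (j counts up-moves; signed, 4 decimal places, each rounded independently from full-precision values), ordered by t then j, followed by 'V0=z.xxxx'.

(0,0): Delta=2.2394 Bond=-268.7291
(1,0): Delta=0.0000 Bond=0.0000
(1,1): Delta=3.2222 Bond=-448.5333
V0=73.9005

Risk-neutral probability p* = (R−d)/(u−d) = (1.02−0.8)/(1.16−0.8) = 0.6111.
At expiry t=2: V(2,0)=0.0000, V(2,1)=0.0000, V(2,2)=205.8768
  t=1,j=0: stock 122.4000 → up 141.9840 (V=0.0000), down 97.9200 (V=0.0000). Price 0.0000; hedge Δ=0.0000, bond B=0.0000.
  t=1,j=1: stock 177.4800 → up 205.8768 (V=205.8768), down 141.9840 (V=0.0000). Price 123.3467; hedge Δ=3.2222, bond B=-448.5333.
  t=0,j=0: stock 153.0000 → up 177.4800 (V=123.3467), down 122.4000 (V=0.0000). Price 73.9005; hedge Δ=2.2394, bond B=-268.7291.
Root portfolio cost Δ·153+B reproduces V0=73.9005.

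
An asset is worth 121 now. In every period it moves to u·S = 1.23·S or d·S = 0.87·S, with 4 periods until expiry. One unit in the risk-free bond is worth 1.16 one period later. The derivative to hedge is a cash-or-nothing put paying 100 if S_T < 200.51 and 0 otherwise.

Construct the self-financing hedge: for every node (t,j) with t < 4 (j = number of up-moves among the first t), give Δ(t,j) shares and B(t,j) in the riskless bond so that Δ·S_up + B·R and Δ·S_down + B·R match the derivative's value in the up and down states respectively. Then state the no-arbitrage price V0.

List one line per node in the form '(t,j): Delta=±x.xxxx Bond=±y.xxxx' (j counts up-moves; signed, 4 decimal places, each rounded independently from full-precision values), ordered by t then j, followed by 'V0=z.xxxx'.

No-arbitrage ⇒ martingale measure with p* = (R−d)/(u−d) = 0.8056.
Payoff layer (t=4): V(4,0)=100.0000, V(4,1)=100.0000, V(4,2)=100.0000, V(4,3)=100.0000, V(4,4)=0.0000
Node (3,0) S=79.6789: V=(p*·100.0000+(1−p*)·100.0000)/1.16=86.2069; Δ=(100.0000−100.0000)/(98.0050−69.3206)=0.0000; B=V−Δ·S=86.2069
Node (3,1) S=112.6494: V=(p*·100.0000+(1−p*)·100.0000)/1.16=86.2069; Δ=(100.0000−100.0000)/(138.5588−98.0050)=0.0000; B=V−Δ·S=86.2069
Node (3,2) S=159.2630: V=(p*·100.0000+(1−p*)·100.0000)/1.16=86.2069; Δ=(100.0000−100.0000)/(195.8935−138.5588)=0.0000; B=V−Δ·S=86.2069
Node (3,3) S=225.1649: V=(p*·0.0000+(1−p*)·100.0000)/1.16=16.7625; Δ=(0.0000−100.0000)/(276.9528−195.8935)=-1.2337; B=V−Δ·S=294.5402
Node (2,0) S=91.5849: V=(p*·86.2069+(1−p*)·86.2069)/1.16=74.3163; Δ=(86.2069−86.2069)/(112.6494−79.6789)=0.0000; B=V−Δ·S=74.3163
Node (2,1) S=129.4821: V=(p*·86.2069+(1−p*)·86.2069)/1.16=74.3163; Δ=(86.2069−86.2069)/(159.2630−112.6494)=0.0000; B=V−Δ·S=74.3163
Node (2,2) S=183.0609: V=(p*·16.7625+(1−p*)·86.2069)/1.16=26.0910; Δ=(16.7625−86.2069)/(225.1649−159.2630)=-1.0538; B=V−Δ·S=218.9922
Node (1,0) S=105.2700: V=(p*·74.3163+(1−p*)·74.3163)/1.16=64.0658; Δ=(74.3163−74.3163)/(129.4821−91.5849)=0.0000; B=V−Δ·S=64.0658
Node (1,1) S=148.8300: V=(p*·26.0910+(1−p*)·74.3163)/1.16=30.5760; Δ=(26.0910−74.3163)/(183.0609−129.4821)=-0.9001; B=V−Δ·S=164.5352
Node (0,0) S=121.0000: V=(p*·30.5760+(1−p*)·64.0658)/1.16=31.9723; Δ=(30.5760−64.0658)/(148.8300−105.2700)=-0.7688; B=V−Δ·S=124.9995
Each (Δ,B) replicates both successor values, so the strategy is self-financing and V0 is arbitrage-free.

(0,0): Delta=-0.7688 Bond=124.9995
(1,0): Delta=0.0000 Bond=64.0658
(1,1): Delta=-0.9001 Bond=164.5352
(2,0): Delta=0.0000 Bond=74.3163
(2,1): Delta=0.0000 Bond=74.3163
(2,2): Delta=-1.0538 Bond=218.9922
(3,0): Delta=0.0000 Bond=86.2069
(3,1): Delta=0.0000 Bond=86.2069
(3,2): Delta=0.0000 Bond=86.2069
(3,3): Delta=-1.2337 Bond=294.5402
V0=31.9723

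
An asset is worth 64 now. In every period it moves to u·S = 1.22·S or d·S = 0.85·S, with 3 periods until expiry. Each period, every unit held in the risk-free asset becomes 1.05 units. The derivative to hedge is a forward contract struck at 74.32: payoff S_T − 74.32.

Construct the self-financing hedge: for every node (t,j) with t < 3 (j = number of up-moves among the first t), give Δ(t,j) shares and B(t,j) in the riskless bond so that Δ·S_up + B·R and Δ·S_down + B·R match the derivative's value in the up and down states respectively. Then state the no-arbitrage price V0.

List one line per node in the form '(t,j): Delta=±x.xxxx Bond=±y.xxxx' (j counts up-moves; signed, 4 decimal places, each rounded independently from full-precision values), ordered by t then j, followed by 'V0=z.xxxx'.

(0,0): Delta=1.0000 Bond=-64.2004
(1,0): Delta=1.0000 Bond=-67.4104
(1,1): Delta=1.0000 Bond=-67.4104
(2,0): Delta=1.0000 Bond=-70.7810
(2,1): Delta=1.0000 Bond=-70.7810
(2,2): Delta=1.0000 Bond=-70.7810
V0=-0.2004

Risk-neutral probability p* = (R−d)/(u−d) = (1.05−0.85)/(1.22−0.85) = 0.5405.
Terminal payoffs: V(3,0)=-35.0160, V(3,1)=-17.9072, V(3,2)=6.6490, V(3,3)=41.8943
(2,0): S=46.2400. Δ = (V_up−V_dn)/(S_up−S_dn) = (-17.9072−-35.0160)/(56.4128−39.3040) = 1.0000. V = [p*·-17.9072 + (1−p*)·-35.0160]/1.05 = -24.5410. B = V − Δ·S = -70.7810.
(2,1): S=66.3680. Δ = (V_up−V_dn)/(S_up−S_dn) = (6.6490−-17.9072)/(80.9690−56.4128) = 1.0000. V = [p*·6.6490 + (1−p*)·-17.9072]/1.05 = -4.4130. B = V − Δ·S = -70.7810.
(2,2): S=95.2576. Δ = (V_up−V_dn)/(S_up−S_dn) = (41.8943−6.6490)/(116.2143−80.9690) = 1.0000. V = [p*·41.8943 + (1−p*)·6.6490]/1.05 = 24.4766. B = V − Δ·S = -70.7810.
(1,0): S=54.4000. Δ = (V_up−V_dn)/(S_up−S_dn) = (-4.4130−-24.5410)/(66.3680−46.2400) = 1.0000. V = [p*·-4.4130 + (1−p*)·-24.5410]/1.05 = -13.0104. B = V − Δ·S = -67.4104.
(1,1): S=78.0800. Δ = (V_up−V_dn)/(S_up−S_dn) = (24.4766−-4.4130)/(95.2576−66.3680) = 1.0000. V = [p*·24.4766 + (1−p*)·-4.4130]/1.05 = 10.6696. B = V − Δ·S = -67.4104.
(0,0): S=64.0000. Δ = (V_up−V_dn)/(S_up−S_dn) = (10.6696−-13.0104)/(78.0800−54.4000) = 1.0000. V = [p*·10.6696 + (1−p*)·-13.0104]/1.05 = -0.2004. B = V − Δ·S = -64.2004.
Root portfolio cost Δ·64+B reproduces V0=-0.2004.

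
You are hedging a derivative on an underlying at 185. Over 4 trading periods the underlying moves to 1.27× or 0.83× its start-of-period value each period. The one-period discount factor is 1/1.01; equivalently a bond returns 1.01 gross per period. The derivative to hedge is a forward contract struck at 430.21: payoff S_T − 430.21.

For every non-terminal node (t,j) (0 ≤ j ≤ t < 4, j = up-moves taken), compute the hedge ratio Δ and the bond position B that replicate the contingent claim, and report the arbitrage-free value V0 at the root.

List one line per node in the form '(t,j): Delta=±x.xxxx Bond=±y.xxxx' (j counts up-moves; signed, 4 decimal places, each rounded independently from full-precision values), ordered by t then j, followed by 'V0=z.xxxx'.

No-arbitrage ⇒ martingale measure with p* = (R−d)/(u−d) = 0.4091.
Terminal payoffs: V(4,0)=-342.4121, V(4,1)=-295.8686, V(4,2)=-224.6515, V(4,3)=-115.6808, V(4,4)=51.0576
  t=3,j=0: stock 105.7806 → up 134.3414 (V=-295.8686), down 87.7979 (V=-342.4121). Price -320.1699; hedge Δ=1.0000, bond B=-425.9505.
  t=3,j=1: stock 161.8571 → up 205.5585 (V=-224.6515), down 134.3414 (V=-295.8686). Price -264.0934; hedge Δ=1.0000, bond B=-425.9505.
  t=3,j=2: stock 247.6608 → up 314.5292 (V=-115.6808), down 205.5585 (V=-224.6515). Price -178.2897; hedge Δ=1.0000, bond B=-425.9505.
  t=3,j=3: stock 378.9509 → up 481.2676 (V=51.0576), down 314.5292 (V=-115.6808). Price -46.9996; hedge Δ=1.0000, bond B=-425.9505.
  t=2,j=0: stock 127.4465 → up 161.8571 (V=-264.0934), down 105.7806 (V=-320.1699). Price -294.2867; hedge Δ=1.0000, bond B=-421.7332.
  t=2,j=1: stock 195.0085 → up 247.6608 (V=-178.2897), down 161.8571 (V=-264.0934). Price -226.7247; hedge Δ=1.0000, bond B=-421.7332.
  t=2,j=2: stock 298.3865 → up 378.9509 (V=-46.9996), down 247.6608 (V=-178.2897). Price -123.3467; hedge Δ=1.0000, bond B=-421.7332.
  t=1,j=0: stock 153.5500 → up 195.0085 (V=-226.7247), down 127.4465 (V=-294.2867). Price -264.0076; hedge Δ=1.0000, bond B=-417.5576.
  t=1,j=1: stock 234.9500 → up 298.3865 (V=-123.3467), down 195.0085 (V=-226.7247). Price -182.6076; hedge Δ=1.0000, bond B=-417.5576.
  t=0,j=0: stock 185.0000 → up 234.9500 (V=-182.6076), down 153.5500 (V=-264.0076). Price -228.4234; hedge Δ=1.0000, bond B=-413.4234.
Self-financing check: at every node Δ·S+B equals the discounted successor values.

(0,0): Delta=1.0000 Bond=-413.4234
(1,0): Delta=1.0000 Bond=-417.5576
(1,1): Delta=1.0000 Bond=-417.5576
(2,0): Delta=1.0000 Bond=-421.7332
(2,1): Delta=1.0000 Bond=-421.7332
(2,2): Delta=1.0000 Bond=-421.7332
(3,0): Delta=1.0000 Bond=-425.9505
(3,1): Delta=1.0000 Bond=-425.9505
(3,2): Delta=1.0000 Bond=-425.9505
(3,3): Delta=1.0000 Bond=-425.9505
V0=-228.4234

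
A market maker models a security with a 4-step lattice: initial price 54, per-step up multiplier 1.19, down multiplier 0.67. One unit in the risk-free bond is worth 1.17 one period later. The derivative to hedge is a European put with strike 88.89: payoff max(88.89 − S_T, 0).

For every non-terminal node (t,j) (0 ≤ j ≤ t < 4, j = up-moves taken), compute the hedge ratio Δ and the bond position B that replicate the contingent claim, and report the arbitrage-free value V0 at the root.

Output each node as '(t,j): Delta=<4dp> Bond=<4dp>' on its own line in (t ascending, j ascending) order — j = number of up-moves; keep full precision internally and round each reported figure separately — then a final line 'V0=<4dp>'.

(0,0): Delta=-0.6165 Bond=35.5787
(1,0): Delta=-1.0000 Bond=55.5003
(1,1): Delta=-0.6079 Bond=41.0721
(2,0): Delta=-1.0000 Bond=64.9353
(2,1): Delta=-1.0000 Bond=64.9353
(2,2): Delta=-0.5991 Bond=47.3792
(3,0): Delta=-1.0000 Bond=75.9744
(3,1): Delta=-1.0000 Bond=75.9744
(3,2): Delta=-1.0000 Bond=75.9744
(3,3): Delta=-0.5901 Bond=54.6120
V0=2.2850

Under the risk-neutral measure, an up-move has probability p* = (R−d)/(u−d) = 0.9615 and values discount at R = 1.17.
Terminal values V(4,·): V(4,0)=78.0084, V(4,1)=69.5630, V(4,2)=54.5629, V(4,3)=27.9209, V(4,4)=0.0000
(3,0): S=16.2412. Δ = (V_up−V_dn)/(S_up−S_dn) = (69.5630−78.0084)/(19.3270−10.8816) = -1.0000. V = [p*·69.5630 + (1−p*)·78.0084]/1.17 = 59.7332. B = V − Δ·S = 75.9744.
(3,1): S=28.8463. Δ = (V_up−V_dn)/(S_up−S_dn) = (54.5629−69.5630)/(34.3271−19.3270) = -1.0000. V = [p*·54.5629 + (1−p*)·69.5630]/1.17 = 47.1280. B = V − Δ·S = 75.9744.
(3,2): S=51.2345. Δ = (V_up−V_dn)/(S_up−S_dn) = (27.9209−54.5629)/(60.9691−34.3271) = -1.0000. V = [p*·27.9209 + (1−p*)·54.5629]/1.17 = 24.7399. B = V − Δ·S = 75.9744.
(3,3): S=90.9986. Δ = (V_up−V_dn)/(S_up−S_dn) = (0.0000−27.9209)/(108.2883−60.9691) = -0.5901. V = [p*·0.0000 + (1−p*)·27.9209]/1.17 = 0.9178. B = V − Δ·S = 54.6120.
(2,0): S=24.2406. Δ = (V_up−V_dn)/(S_up−S_dn) = (47.1280−59.7332)/(28.8463−16.2412) = -1.0000. V = [p*·47.1280 + (1−p*)·59.7332]/1.17 = 40.6947. B = V − Δ·S = 64.9353.
(2,1): S=43.0542. Δ = (V_up−V_dn)/(S_up−S_dn) = (24.7399−47.1280)/(51.2345−28.8463) = -1.0000. V = [p*·24.7399 + (1−p*)·47.1280]/1.17 = 21.8811. B = V − Δ·S = 64.9353.
(2,2): S=76.4694. Δ = (V_up−V_dn)/(S_up−S_dn) = (0.9178−24.7399)/(90.9986−51.2345) = -0.5991. V = [p*·0.9178 + (1−p*)·24.7399]/1.17 = 1.5676. B = V − Δ·S = 47.3792.
(1,0): S=36.1800. Δ = (V_up−V_dn)/(S_up−S_dn) = (21.8811−40.6947)/(43.0542−24.2406) = -1.0000. V = [p*·21.8811 + (1−p*)·40.6947]/1.17 = 19.3203. B = V − Δ·S = 55.5003.
(1,1): S=64.2600. Δ = (V_up−V_dn)/(S_up−S_dn) = (1.5676−21.8811)/(76.4694−43.0542) = -0.6079. V = [p*·1.5676 + (1−p*)·21.8811]/1.17 = 2.0076. B = V − Δ·S = 41.0721.
(0,0): S=54.0000. Δ = (V_up−V_dn)/(S_up−S_dn) = (2.0076−19.3203)/(64.2600−36.1800) = -0.6165. V = [p*·2.0076 + (1−p*)·19.3203]/1.17 = 2.2850. B = V − Δ·S = 35.5787.
Root portfolio cost Δ·54+B reproduces V0=2.2850.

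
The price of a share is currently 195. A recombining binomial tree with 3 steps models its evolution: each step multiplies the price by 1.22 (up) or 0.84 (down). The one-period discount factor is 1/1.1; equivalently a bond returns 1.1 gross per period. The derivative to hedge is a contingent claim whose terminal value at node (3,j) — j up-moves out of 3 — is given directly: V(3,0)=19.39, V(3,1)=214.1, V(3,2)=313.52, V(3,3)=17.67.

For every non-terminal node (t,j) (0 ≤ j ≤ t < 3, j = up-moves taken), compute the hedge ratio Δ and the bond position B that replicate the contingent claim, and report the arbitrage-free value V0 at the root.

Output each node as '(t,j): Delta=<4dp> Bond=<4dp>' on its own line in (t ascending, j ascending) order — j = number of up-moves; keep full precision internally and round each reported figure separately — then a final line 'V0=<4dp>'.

Under the risk-neutral measure, an up-move has probability p* = (R−d)/(u−d) = 0.6842 and values discount at R = 1.1.
Terminal values V(3,·): V(3,0)=19.3900, V(3,1)=214.1000, V(3,2)=313.5200, V(3,3)=17.6700
  t=2,j=0: stock 137.5920 → up 167.8622 (V=214.1000), down 115.5773 (V=19.3900). Price 138.7388; hedge Δ=3.7240, bond B=-373.6560.
  t=2,j=1: stock 199.8360 → up 243.7999 (V=313.5200), down 167.8622 (V=214.1000). Price 256.4766; hedge Δ=1.3092, bond B=-5.1550.
  t=2,j=2: stock 290.2380 → up 354.0904 (V=17.6700), down 243.7999 (V=313.5200). Price 100.9967; hedge Δ=-2.6825, bond B=879.5493.
  t=1,j=0: stock 163.8000 → up 199.8360 (V=256.4766), down 137.5920 (V=138.7388). Price 199.3602; hedge Δ=1.8916, bond B=-110.4761.
  t=1,j=1: stock 237.9000 → up 290.2380 (V=100.9967), down 199.8360 (V=256.4766). Price 136.4505; hedge Δ=-1.7199, bond B=545.6082.
  t=0,j=0: stock 195.0000 → up 237.9000 (V=136.4505), down 163.8000 (V=199.3602). Price 142.1061; hedge Δ=-0.8490, bond B=307.6579.
Check: Δ(0,0)·S0 + B(0,0) = 142.1061 = V0.

(0,0): Delta=-0.8490 Bond=307.6579
(1,0): Delta=1.8916 Bond=-110.4761
(1,1): Delta=-1.7199 Bond=545.6082
(2,0): Delta=3.7240 Bond=-373.6560
(2,1): Delta=1.3092 Bond=-5.1550
(2,2): Delta=-2.6825 Bond=879.5493
V0=142.1061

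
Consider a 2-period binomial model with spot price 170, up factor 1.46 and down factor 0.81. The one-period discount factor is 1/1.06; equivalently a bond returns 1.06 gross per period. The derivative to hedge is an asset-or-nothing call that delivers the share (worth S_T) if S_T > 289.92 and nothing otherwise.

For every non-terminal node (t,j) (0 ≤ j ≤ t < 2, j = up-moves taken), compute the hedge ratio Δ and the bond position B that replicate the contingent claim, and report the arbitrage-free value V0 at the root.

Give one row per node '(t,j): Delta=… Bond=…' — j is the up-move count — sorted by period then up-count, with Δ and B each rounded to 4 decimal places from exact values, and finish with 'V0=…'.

(0,0): Delta=1.1899 Bond=-154.5757
(1,0): Delta=0.0000 Bond=0.0000
(1,1): Delta=2.2462 Bond=-426.0106
V0=47.7085

Under the risk-neutral measure, an up-move has probability p* = (R−d)/(u−d) = 0.3846 and values discount at R = 1.06.
Terminal payoffs: V(2,0)=0.0000, V(2,1)=0.0000, V(2,2)=362.3720
  t=1,j=0: stock 137.7000 → up 201.0420 (V=0.0000), down 111.5370 (V=0.0000). Price 0.0000; hedge Δ=0.0000, bond B=0.0000.
  t=1,j=1: stock 248.2000 → up 362.3720 (V=362.3720), down 201.0420 (V=0.0000). Price 131.4848; hedge Δ=2.2462, bond B=-426.0106.
  t=0,j=0: stock 170.0000 → up 248.2000 (V=131.4848), down 137.7000 (V=0.0000). Price 47.7085; hedge Δ=1.1899, bond B=-154.5757.
Self-financing check: at every node Δ·S+B equals the discounted successor values.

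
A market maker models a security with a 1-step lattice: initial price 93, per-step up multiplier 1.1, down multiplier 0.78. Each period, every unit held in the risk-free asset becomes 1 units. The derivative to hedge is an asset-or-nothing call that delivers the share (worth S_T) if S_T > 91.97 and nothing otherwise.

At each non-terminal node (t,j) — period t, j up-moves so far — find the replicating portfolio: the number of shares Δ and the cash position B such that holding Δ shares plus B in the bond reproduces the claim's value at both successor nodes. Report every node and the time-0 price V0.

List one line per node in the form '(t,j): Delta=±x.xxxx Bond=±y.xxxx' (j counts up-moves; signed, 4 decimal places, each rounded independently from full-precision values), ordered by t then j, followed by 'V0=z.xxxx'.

Since d<R<u, set p* = (R−d)/(u−d) = 0.6875; price each node as the discounted p*-expectation of its children.
Payoff layer (t=1): V(1,0)=0.0000, V(1,1)=102.3000
  t=0,j=0: stock 93.0000 → up 102.3000 (V=102.3000), down 72.5400 (V=0.0000). Price 70.3312; hedge Δ=3.4375, bond B=-249.3563.
Each (Δ,B) replicates both successor values, so the strategy is self-financing and V0 is arbitrage-free.

(0,0): Delta=3.4375 Bond=-249.3563
V0=70.3312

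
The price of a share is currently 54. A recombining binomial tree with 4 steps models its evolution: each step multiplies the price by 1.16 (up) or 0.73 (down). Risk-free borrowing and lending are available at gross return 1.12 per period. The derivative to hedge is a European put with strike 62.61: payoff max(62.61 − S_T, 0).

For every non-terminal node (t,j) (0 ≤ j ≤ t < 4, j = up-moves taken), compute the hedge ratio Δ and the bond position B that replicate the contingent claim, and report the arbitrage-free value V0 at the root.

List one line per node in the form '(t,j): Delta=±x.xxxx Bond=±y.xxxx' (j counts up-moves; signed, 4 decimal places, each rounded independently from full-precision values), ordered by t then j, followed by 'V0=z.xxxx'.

(0,0): Delta=-0.1958 Bond=11.4840
(1,0): Delta=-1.0000 Bond=44.5646
(1,1): Delta=-0.1439 Bond=9.6105
(2,0): Delta=-1.0000 Bond=49.9123
(2,1): Delta=-1.0000 Bond=49.9123
(2,2): Delta=-0.0886 Bond=6.7485
(3,0): Delta=-1.0000 Bond=55.9018
(3,1): Delta=-1.0000 Bond=55.9018
(3,2): Delta=-1.0000 Bond=55.9018
(3,3): Delta=-0.0298 Bond=2.6001
V0=0.9121

Risk-neutral probability p* = (R−d)/(u−d) = (1.12−0.73)/(1.16−0.73) = 0.9070.
Terminal payoffs: V(4,0)=47.2749, V(4,1)=38.2420, V(4,2)=23.8882, V(4,3)=1.0795, V(4,4)=0.0000
(3,0): S=21.0069. Δ = (V_up−V_dn)/(S_up−S_dn) = (38.2420−47.2749)/(24.3680−15.3351) = -1.0000. V = [p*·38.2420 + (1−p*)·47.2749]/1.12 = 34.8949. B = V − Δ·S = 55.9018.
(3,1): S=33.3809. Δ = (V_up−V_dn)/(S_up−S_dn) = (23.8882−38.2420)/(38.7218−24.3680) = -1.0000. V = [p*·23.8882 + (1−p*)·38.2420]/1.12 = 22.5209. B = V − Δ·S = 55.9018.
(3,2): S=53.0436. Δ = (V_up−V_dn)/(S_up−S_dn) = (1.0795−23.8882)/(61.5305−38.7218) = -1.0000. V = [p*·1.0795 + (1−p*)·23.8882]/1.12 = 2.8582. B = V − Δ·S = 55.9018.
(3,3): S=84.2884. Δ = (V_up−V_dn)/(S_up−S_dn) = (0.0000−1.0795)/(97.7745−61.5305) = -0.0298. V = [p*·0.0000 + (1−p*)·1.0795]/1.12 = 0.0897. B = V − Δ·S = 2.6001.
(2,0): S=28.7766. Δ = (V_up−V_dn)/(S_up−S_dn) = (22.5209−34.8949)/(33.3809−21.0069) = -1.0000. V = [p*·22.5209 + (1−p*)·34.8949]/1.12 = 21.1357. B = V − Δ·S = 49.9123.
(2,1): S=45.7272. Δ = (V_up−V_dn)/(S_up−S_dn) = (2.8582−22.5209)/(53.0436−33.3809) = -1.0000. V = [p*·2.8582 + (1−p*)·22.5209]/1.12 = 4.1851. B = V − Δ·S = 49.9123.
(2,2): S=72.6624. Δ = (V_up−V_dn)/(S_up−S_dn) = (0.0897−2.8582)/(84.2884−53.0436) = -0.0886. V = [p*·0.0897 + (1−p*)·2.8582]/1.12 = 0.3100. B = V − Δ·S = 6.7485.
(1,0): S=39.4200. Δ = (V_up−V_dn)/(S_up−S_dn) = (4.1851−21.1357)/(45.7272−28.7766) = -1.0000. V = [p*·4.1851 + (1−p*)·21.1357]/1.12 = 5.1446. B = V − Δ·S = 44.5646.
(1,1): S=62.6400. Δ = (V_up−V_dn)/(S_up−S_dn) = (0.3100−4.1851)/(72.6624−45.7272) = -0.1439. V = [p*·0.3100 + (1−p*)·4.1851]/1.12 = 0.5986. B = V − Δ·S = 9.6105.
(0,0): S=54.0000. Δ = (V_up−V_dn)/(S_up−S_dn) = (0.5986−5.1446)/(62.6400−39.4200) = -0.1958. V = [p*·0.5986 + (1−p*)·5.1446]/1.12 = 0.9121. B = V − Δ·S = 11.4840.
Root portfolio cost Δ·54+B reproduces V0=0.9121.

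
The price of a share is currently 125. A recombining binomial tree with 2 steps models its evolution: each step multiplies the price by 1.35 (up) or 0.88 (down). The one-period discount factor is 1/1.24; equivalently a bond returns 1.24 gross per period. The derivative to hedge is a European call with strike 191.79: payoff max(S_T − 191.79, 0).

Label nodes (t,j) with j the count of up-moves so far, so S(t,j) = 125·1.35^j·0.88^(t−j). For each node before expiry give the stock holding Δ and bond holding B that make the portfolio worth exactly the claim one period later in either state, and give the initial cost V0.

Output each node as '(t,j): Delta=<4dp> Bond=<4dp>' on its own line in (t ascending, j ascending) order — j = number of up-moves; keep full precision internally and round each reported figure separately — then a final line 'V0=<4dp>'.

Under the risk-neutral measure, an up-move has probability p* = (R−d)/(u−d) = 0.7660 and values discount at R = 1.24.
At expiry t=2: V(2,0)=0.0000, V(2,1)=0.0000, V(2,2)=36.0225
Node (1,0) S=110.0000: V=(p*·0.0000+(1−p*)·0.0000)/1.24=0.0000; Δ=(0.0000−0.0000)/(148.5000−96.8000)=0.0000; B=V−Δ·S=0.0000
Node (1,1) S=168.7500: V=(p*·36.0225+(1−p*)·0.0000)/1.24=22.2514; Δ=(36.0225−0.0000)/(227.8125−148.5000)=0.4542; B=V−Δ·S=-54.3922
Node (0,0) S=125.0000: V=(p*·22.2514+(1−p*)·0.0000)/1.24=13.7448; Δ=(22.2514−0.0000)/(168.7500−110.0000)=0.3787; B=V−Δ·S=-33.5985
Self-financing check: at every node Δ·S+B equals the discounted successor values.

(0,0): Delta=0.3787 Bond=-33.5985
(1,0): Delta=0.0000 Bond=0.0000
(1,1): Delta=0.4542 Bond=-54.3922
V0=13.7448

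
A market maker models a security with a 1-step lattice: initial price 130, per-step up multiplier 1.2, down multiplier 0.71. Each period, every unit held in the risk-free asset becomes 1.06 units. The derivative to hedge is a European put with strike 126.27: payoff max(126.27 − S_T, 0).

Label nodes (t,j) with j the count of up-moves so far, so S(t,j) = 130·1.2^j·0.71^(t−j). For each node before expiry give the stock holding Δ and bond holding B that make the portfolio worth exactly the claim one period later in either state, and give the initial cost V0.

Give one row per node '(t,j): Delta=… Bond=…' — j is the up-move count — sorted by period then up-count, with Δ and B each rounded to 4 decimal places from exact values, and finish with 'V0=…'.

Under the risk-neutral measure, an up-move has probability p* = (R−d)/(u−d) = 0.7143 and values discount at R = 1.06.
Terminal values V(1,·): V(1,0)=33.9700, V(1,1)=0.0000
  t=0,j=0: stock 130.0000 → up 156.0000 (V=0.0000), down 92.3000 (V=33.9700). Price 9.1563; hedge Δ=-0.5333, bond B=78.4829.
Self-financing check: at every node Δ·S+B equals the discounted successor values.

(0,0): Delta=-0.5333 Bond=78.4829
V0=9.1563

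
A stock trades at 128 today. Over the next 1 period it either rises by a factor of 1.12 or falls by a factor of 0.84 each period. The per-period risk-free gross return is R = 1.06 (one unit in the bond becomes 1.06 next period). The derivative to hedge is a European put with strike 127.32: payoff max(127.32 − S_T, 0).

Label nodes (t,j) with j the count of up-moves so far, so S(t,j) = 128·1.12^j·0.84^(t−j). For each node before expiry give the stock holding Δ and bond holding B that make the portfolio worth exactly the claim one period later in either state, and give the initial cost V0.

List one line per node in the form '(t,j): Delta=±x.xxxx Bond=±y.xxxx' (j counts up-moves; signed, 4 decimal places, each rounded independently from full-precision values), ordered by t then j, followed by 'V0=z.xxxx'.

Risk-neutral probability p* = (R−d)/(u−d) = (1.06−0.84)/(1.12−0.84) = 0.7857.
Terminal payoffs: V(1,0)=19.8000, V(1,1)=0.0000
  t=0,j=0: stock 128.0000 → up 143.3600 (V=0.0000), down 107.5200 (V=19.8000). Price 4.0027; hedge Δ=-0.5525, bond B=74.7170.
Each (Δ,B) replicates both successor values, so the strategy is self-financing and V0 is arbitrage-free.

(0,0): Delta=-0.5525 Bond=74.7170
V0=4.0027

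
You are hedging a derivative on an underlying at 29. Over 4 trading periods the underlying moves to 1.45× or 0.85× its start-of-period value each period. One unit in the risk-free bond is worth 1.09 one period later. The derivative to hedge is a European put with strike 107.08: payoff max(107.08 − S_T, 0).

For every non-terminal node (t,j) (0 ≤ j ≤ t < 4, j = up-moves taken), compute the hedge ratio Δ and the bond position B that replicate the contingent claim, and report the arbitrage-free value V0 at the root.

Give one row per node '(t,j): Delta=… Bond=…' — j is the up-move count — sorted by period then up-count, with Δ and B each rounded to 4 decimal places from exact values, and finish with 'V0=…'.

(0,0): Delta=-0.9400 Bond=74.5020
(1,0): Delta=-1.0000 Bond=82.6854
(1,1): Delta=-0.8873 Bond=78.9897
(2,0): Delta=-1.0000 Bond=90.1271
(2,1): Delta=-1.0000 Bond=90.1271
(2,2): Delta=-0.7882 Bond=80.0564
(3,0): Delta=-1.0000 Bond=98.2385
(3,1): Delta=-1.0000 Bond=98.2385
(3,2): Delta=-1.0000 Bond=98.2385
(3,3): Delta=-0.6020 Bond=70.7959
V0=47.2411

The replicating-portfolio and risk-neutral prices coincide; use p* = (1.09−0.85)/(1.45−0.85) = 0.4000 for the latter.
At expiry t=4: V(4,0)=91.9418, V(4,1)=81.2560, V(4,2)=63.0274, V(4,3)=31.9314, V(4,4)=0.0000
Node (3,0) S=17.8096: V=(p*·81.2560+(1−p*)·91.9418)/1.09=80.4289; Δ=(81.2560−91.9418)/(25.8240−15.1382)=-1.0000; B=V−Δ·S=98.2385
Node (3,1) S=30.3811: V=(p*·63.0274+(1−p*)·81.2560)/1.09=67.8574; Δ=(63.0274−81.2560)/(44.0526−25.8240)=-1.0000; B=V−Δ·S=98.2385
Node (3,2) S=51.8266: V=(p*·31.9314+(1−p*)·63.0274)/1.09=46.4119; Δ=(31.9314−63.0274)/(75.1486−44.0526)=-1.0000; B=V−Δ·S=98.2385
Node (3,3) S=88.4101: V=(p*·0.0000+(1−p*)·31.9314)/1.09=17.5769; Δ=(0.0000−31.9314)/(128.1947−75.1486)=-0.6020; B=V−Δ·S=70.7959
Node (2,0) S=20.9525: V=(p*·67.8574+(1−p*)·80.4289)/1.09=69.1746; Δ=(67.8574−80.4289)/(30.3811−17.8096)=-1.0000; B=V−Δ·S=90.1271
Node (2,1) S=35.7425: V=(p*·46.4119+(1−p*)·67.8574)/1.09=54.3846; Δ=(46.4119−67.8574)/(51.8266−30.3811)=-1.0000; B=V−Δ·S=90.1271
Node (2,2) S=60.9725: V=(p*·17.5769+(1−p*)·46.4119)/1.09=31.9981; Δ=(17.5769−46.4119)/(88.4101−51.8266)=-0.7882; B=V−Δ·S=80.0564
Node (1,0) S=24.6500: V=(p*·54.3846+(1−p*)·69.1746)/1.09=58.0354; Δ=(54.3846−69.1746)/(35.7425−20.9525)=-1.0000; B=V−Δ·S=82.6854
Node (1,1) S=42.0500: V=(p*·31.9981+(1−p*)·54.3846)/1.09=41.6789; Δ=(31.9981−54.3846)/(60.9725−35.7425)=-0.8873; B=V−Δ·S=78.9897
Node (0,0) S=29.0000: V=(p*·41.6789+(1−p*)·58.0354)/1.09=47.2411; Δ=(41.6789−58.0354)/(42.0500−24.6500)=-0.9400; B=V−Δ·S=74.5020
Each (Δ,B) replicates both successor values, so the strategy is self-financing and V0 is arbitrage-free.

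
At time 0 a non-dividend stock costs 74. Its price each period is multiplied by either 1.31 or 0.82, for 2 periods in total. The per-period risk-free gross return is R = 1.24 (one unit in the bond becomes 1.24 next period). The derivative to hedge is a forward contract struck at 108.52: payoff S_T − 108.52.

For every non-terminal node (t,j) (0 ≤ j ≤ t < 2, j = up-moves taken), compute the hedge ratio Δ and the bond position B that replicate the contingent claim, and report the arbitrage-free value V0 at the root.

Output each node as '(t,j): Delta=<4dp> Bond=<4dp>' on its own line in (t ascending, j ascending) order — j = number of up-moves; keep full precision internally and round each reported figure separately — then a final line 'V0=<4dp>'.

(0,0): Delta=1.0000 Bond=-70.5775
(1,0): Delta=1.0000 Bond=-87.5161
(1,1): Delta=1.0000 Bond=-87.5161
V0=3.4225

No-arbitrage ⇒ martingale measure with p* = (R−d)/(u−d) = 0.8571.
Terminal payoffs: V(2,0)=-58.7624, V(2,1)=-29.0292, V(2,2)=18.4714
  t=1,j=0: stock 60.6800 → up 79.4908 (V=-29.0292), down 49.7576 (V=-58.7624). Price -26.8361; hedge Δ=1.0000, bond B=-87.5161.
  t=1,j=1: stock 96.9400 → up 126.9914 (V=18.4714), down 79.4908 (V=-29.0292). Price 9.4239; hedge Δ=1.0000, bond B=-87.5161.
  t=0,j=0: stock 74.0000 → up 96.9400 (V=9.4239), down 60.6800 (V=-26.8361). Price 3.4225; hedge Δ=1.0000, bond B=-70.5775.
Self-financing check: at every node Δ·S+B equals the discounted successor values.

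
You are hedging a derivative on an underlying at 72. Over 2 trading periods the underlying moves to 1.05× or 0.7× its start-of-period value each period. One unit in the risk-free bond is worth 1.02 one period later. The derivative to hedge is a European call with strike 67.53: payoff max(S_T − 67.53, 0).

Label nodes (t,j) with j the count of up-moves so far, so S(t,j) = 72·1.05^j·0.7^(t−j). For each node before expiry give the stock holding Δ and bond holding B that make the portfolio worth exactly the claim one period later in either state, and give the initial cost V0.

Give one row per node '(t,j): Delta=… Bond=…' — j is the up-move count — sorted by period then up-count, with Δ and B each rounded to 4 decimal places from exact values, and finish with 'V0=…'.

(0,0): Delta=0.4215 Bond=-20.8272
(1,0): Delta=0.0000 Bond=0.0000
(1,1): Delta=0.4478 Bond=-23.2353
V0=9.5210

Since d<R<u, set p* = (R−d)/(u−d) = 0.9143; price each node as the discounted p*-expectation of its children.
At expiry t=2: V(2,0)=0.0000, V(2,1)=0.0000, V(2,2)=11.8500
  t=1,j=0: stock 50.4000 → up 52.9200 (V=0.0000), down 35.2800 (V=0.0000). Price 0.0000; hedge Δ=0.0000, bond B=0.0000.
  t=1,j=1: stock 75.6000 → up 79.3800 (V=11.8500), down 52.9200 (V=0.0000). Price 10.6218; hedge Δ=0.4478, bond B=-23.2353.
  t=0,j=0: stock 72.0000 → up 75.6000 (V=10.6218), down 50.4000 (V=0.0000). Price 9.5210; hedge Δ=0.4215, bond B=-20.8272.
Self-financing check: at every node Δ·S+B equals the discounted successor values.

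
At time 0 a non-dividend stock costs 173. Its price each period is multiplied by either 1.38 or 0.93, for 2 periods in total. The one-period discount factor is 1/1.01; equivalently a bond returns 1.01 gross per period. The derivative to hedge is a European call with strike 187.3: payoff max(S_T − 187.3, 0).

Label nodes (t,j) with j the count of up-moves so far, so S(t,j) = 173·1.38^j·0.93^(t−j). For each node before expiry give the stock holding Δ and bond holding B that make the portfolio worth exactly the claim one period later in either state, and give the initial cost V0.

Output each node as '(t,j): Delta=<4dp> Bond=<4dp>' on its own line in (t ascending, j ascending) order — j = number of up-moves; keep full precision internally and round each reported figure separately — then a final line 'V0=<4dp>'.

(0,0): Delta=0.6061 Bond=-90.4911
(1,0): Delta=0.4797 Bond=-71.0610
(1,1): Delta=1.0000 Bond=-185.4455
V0=14.3571

No-arbitrage ⇒ martingale measure with p* = (R−d)/(u−d) = 0.1778.
Terminal values V(2,·): V(2,0)=0.0000, V(2,1)=34.7282, V(2,2)=142.1612
Node (1,0) S=160.8900: V=(p*·34.7282+(1−p*)·0.0000)/1.01=6.1128; Δ=(34.7282−0.0000)/(222.0282−149.6277)=0.4797; B=V−Δ·S=-71.0610
Node (1,1) S=238.7400: V=(p*·142.1612+(1−p*)·34.7282)/1.01=53.2945; Δ=(142.1612−34.7282)/(329.4612−222.0282)=1.0000; B=V−Δ·S=-185.4455
Node (0,0) S=173.0000: V=(p*·53.2945+(1−p*)·6.1128)/1.01=14.3571; Δ=(53.2945−6.1128)/(238.7400−160.8900)=0.6061; B=V−Δ·S=-90.4911
Root portfolio cost Δ·173+B reproduces V0=14.3571.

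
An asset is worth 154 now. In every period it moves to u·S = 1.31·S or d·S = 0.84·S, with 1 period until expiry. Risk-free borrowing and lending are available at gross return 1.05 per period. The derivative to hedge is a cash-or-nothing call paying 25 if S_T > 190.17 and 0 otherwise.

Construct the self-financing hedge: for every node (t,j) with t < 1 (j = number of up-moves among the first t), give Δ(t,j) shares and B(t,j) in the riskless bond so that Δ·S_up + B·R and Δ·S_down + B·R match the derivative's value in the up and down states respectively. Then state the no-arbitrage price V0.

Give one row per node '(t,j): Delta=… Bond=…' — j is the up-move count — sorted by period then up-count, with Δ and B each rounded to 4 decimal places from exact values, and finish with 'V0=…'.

No-arbitrage ⇒ martingale measure with p* = (R−d)/(u−d) = 0.4468.
Terminal values V(1,·): V(1,0)=0.0000, V(1,1)=25.0000
Node (0,0) S=154.0000: V=(p*·25.0000+(1−p*)·0.0000)/1.05=10.6383; Δ=(25.0000−0.0000)/(201.7400−129.3600)=0.3454; B=V−Δ·S=-42.5532
Check: Δ(0,0)·S0 + B(0,0) = 10.6383 = V0.

(0,0): Delta=0.3454 Bond=-42.5532
V0=10.6383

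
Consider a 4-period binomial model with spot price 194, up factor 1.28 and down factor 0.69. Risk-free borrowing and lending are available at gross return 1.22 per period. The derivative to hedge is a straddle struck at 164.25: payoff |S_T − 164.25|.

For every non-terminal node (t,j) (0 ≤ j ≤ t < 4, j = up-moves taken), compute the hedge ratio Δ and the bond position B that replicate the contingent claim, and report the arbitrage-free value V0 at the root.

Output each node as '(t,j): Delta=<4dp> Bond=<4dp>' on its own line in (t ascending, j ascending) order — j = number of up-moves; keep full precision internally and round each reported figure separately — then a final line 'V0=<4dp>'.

(0,0): Delta=0.9503 Bond=-63.6228
(1,0): Delta=0.5991 Bond=-30.6138
(1,1): Delta=0.9717 Bond=-82.9413
(2,0): Delta=-1.0000 Bond=110.3534
(2,1): Delta=0.6967 Bond=-54.0698
(2,2): Delta=0.9885 Bond=-106.5226
(3,0): Delta=-1.0000 Bond=134.6311
(3,1): Delta=-1.0000 Bond=134.6311
(3,2): Delta=0.8003 Bond=-88.6742
(3,3): Delta=1.0000 Bond=-134.6311
V0=120.7355

Under the risk-neutral measure, an up-move has probability p* = (R−d)/(u−d) = 0.8983 and values discount at R = 1.22.
At expiry t=4: V(4,0)=120.2758, V(4,1)=82.6746, V(4,2)=12.9218, V(4,3)=116.4748, V(4,4)=356.5148
Node (3,0) S=63.7307: V=(p*·82.6746+(1−p*)·120.2758)/1.22=70.9004; Δ=(82.6746−120.2758)/(81.5754−43.9742)=-1.0000; B=V−Δ·S=134.6311
Node (3,1) S=118.2252: V=(p*·12.9218+(1−p*)·82.6746)/1.22=16.4060; Δ=(12.9218−82.6746)/(151.3282−81.5754)=-1.0000; B=V−Δ·S=134.6311
Node (3,2) S=219.3162: V=(p*·116.4748+(1−p*)·12.9218)/1.22=86.8393; Δ=(116.4748−12.9218)/(280.7248−151.3282)=0.8003; B=V−Δ·S=-88.6742
Node (3,3) S=406.8475: V=(p*·356.5148+(1−p*)·116.4748)/1.22=272.2163; Δ=(356.5148−116.4748)/(520.7648−280.7248)=1.0000; B=V−Δ·S=-134.6311
Node (2,0) S=92.3634: V=(p*·16.4060+(1−p*)·70.9004)/1.22=17.9900; Δ=(16.4060−70.9004)/(118.2252−63.7307)=-1.0000; B=V−Δ·S=110.3534
Node (2,1) S=171.3408: V=(p*·86.8393+(1−p*)·16.4060)/1.22=65.3087; Δ=(86.8393−16.4060)/(219.3162−118.2252)=0.6967; B=V−Δ·S=-54.0698
Node (2,2) S=317.8496: V=(p*·272.2163+(1−p*)·86.8393)/1.22=207.6758; Δ=(272.2163−86.8393)/(406.8475−219.3162)=0.9885; B=V−Δ·S=-106.5226
Node (1,0) S=133.8600: V=(p*·65.3087+(1−p*)·17.9900)/1.22=49.5874; Δ=(65.3087−17.9900)/(171.3408−92.3634)=0.5991; B=V−Δ·S=-30.6138
Node (1,1) S=248.3200: V=(p*·207.6758+(1−p*)·65.3087)/1.22=158.3588; Δ=(207.6758−65.3087)/(317.8496−171.3408)=0.9717; B=V−Δ·S=-82.9413
Node (0,0) S=194.0000: V=(p*·158.3588+(1−p*)·49.5874)/1.22=120.7355; Δ=(158.3588−49.5874)/(248.3200−133.8600)=0.9503; B=V−Δ·S=-63.6228
Each (Δ,B) replicates both successor values, so the strategy is self-financing and V0 is arbitrage-free.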